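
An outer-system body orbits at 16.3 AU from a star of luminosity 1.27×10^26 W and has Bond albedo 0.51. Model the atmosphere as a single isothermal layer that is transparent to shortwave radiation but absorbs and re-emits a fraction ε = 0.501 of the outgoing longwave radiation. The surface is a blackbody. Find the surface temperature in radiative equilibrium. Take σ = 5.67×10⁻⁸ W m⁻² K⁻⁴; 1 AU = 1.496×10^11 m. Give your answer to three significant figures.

47.0 K

Orbital distance: d = 16.3 AU = 2.438×10^12 m.
S = L/(4πd²) = 1.700 W m⁻².
At the top of the atmosphere, σT_e⁴ = S(1−α)/4 = 0.2082 W m⁻², giving T_e = 43.78 K.
The surface balance (absorbed SW + ε·downward IR = σT_s⁴) with T_a⁴ = T_s⁴/2 reduces to T_s = T_e·[2/(2−ε)]^¼ = 47.05 K.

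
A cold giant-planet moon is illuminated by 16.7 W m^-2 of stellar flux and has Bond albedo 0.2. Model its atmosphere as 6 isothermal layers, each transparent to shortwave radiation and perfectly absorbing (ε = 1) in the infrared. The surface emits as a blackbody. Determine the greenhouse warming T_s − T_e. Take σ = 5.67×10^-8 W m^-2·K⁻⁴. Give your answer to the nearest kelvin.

55 kelvin

Top-of-atmosphere balance: σT_e⁴ = S(1−α)/4 = 3.340 W m^-2 → T_e = 87.61 K.
T_s = (N+1)^(1/4)·T_e = 142.5 K.
So the greenhouse effect raises the surface by 142.5 − 87.61 = 54.89 K.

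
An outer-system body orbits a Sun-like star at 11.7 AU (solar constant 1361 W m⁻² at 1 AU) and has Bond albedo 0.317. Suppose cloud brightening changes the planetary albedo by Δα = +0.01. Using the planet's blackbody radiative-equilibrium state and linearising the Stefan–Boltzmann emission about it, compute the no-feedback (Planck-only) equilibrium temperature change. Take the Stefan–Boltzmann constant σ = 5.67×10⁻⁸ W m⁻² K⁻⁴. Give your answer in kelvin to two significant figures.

-0.27 kelvin

Flux at the orbit: S = 1361/(11.7)² = 9.942 W m⁻².
The baseline emission temperature is T_e = 73.97 K.
TOA radiative forcing: ΔF = −S·Δα/4 = −9.942·(+0.01)/4 = -0.02486 W m⁻².
Planck response: λ_P = 4σT_e³ = 4·5.67×10⁻⁸·(73.97)³ = 0.09180 W m⁻²/K.
So ΔT₀ = -0.02486/0.09180 = -0.271 K.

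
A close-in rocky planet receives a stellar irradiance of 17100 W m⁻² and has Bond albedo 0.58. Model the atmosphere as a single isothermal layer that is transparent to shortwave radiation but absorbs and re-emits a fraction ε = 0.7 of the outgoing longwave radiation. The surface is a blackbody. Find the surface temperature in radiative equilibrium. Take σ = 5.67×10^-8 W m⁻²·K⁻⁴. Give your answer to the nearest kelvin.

Effective emission temperature (TOA balance): σT_e⁴ = S(1−α)/4 = 1796 W m⁻² → T_e = 421.8 K.
The surface balance (absorbed SW + ε·downward IR = σT_s⁴) with T_a⁴ = T_s⁴/2 reduces to T_s = T_e·[2/(2−ε)]^¼ = 469.8 K.

470 K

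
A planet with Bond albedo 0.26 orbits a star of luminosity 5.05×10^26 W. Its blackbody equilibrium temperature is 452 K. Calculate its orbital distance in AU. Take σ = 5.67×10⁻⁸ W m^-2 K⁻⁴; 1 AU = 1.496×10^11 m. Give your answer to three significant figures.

The flux needed for this T is 4σT⁴/(1−0.26) = 12790 W m^-2.
Then d = [L/(4πS)]^(1/2) = 5.605×10^10 m, i.e. 0.3747 AU.

0.375 AU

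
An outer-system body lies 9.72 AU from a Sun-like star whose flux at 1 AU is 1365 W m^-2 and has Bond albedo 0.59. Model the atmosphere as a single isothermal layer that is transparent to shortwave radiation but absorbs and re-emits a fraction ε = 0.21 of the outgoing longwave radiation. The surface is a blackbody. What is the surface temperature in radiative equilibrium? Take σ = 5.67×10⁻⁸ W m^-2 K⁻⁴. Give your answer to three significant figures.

73.5 kelvin

Flux at the orbit: S = 1365/(9.72)² = 14.45 W m^-2.
At the top of the atmosphere, σT_e⁴ = S(1−α)/4 = 1.481 W m^-2, giving T_e = 71.49 K.
Surface balance with a leaky layer gives σT_s⁴ = σT_e⁴·2/(2−ε), so T_s = T_e·[2/(2−0.21)]^(1/4) = 73.50 K.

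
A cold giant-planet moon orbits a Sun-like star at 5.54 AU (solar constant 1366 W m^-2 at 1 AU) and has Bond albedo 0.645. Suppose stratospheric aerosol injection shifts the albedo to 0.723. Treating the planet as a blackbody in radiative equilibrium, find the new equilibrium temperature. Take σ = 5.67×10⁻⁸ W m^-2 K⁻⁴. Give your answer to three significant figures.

Flux at the orbit: S = 1366/(5.54)² = 44.51 W m^-2.
New equilibrium: T₂ = [(1−0.723)·44.51/(4σ)]^(1/4) = 85.87 K.

85.9 K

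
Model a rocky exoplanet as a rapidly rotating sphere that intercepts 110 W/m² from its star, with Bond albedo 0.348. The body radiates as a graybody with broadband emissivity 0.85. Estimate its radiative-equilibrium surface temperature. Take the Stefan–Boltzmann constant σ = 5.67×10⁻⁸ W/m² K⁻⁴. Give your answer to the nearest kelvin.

139 K

The planet absorbs (1−α)S over its disc πR² and re-emits over 4πR², so the mean absorbed flux is (1−0.348)·110.0/4 = 17.93 W/m².
Equating to εσT⁴ with ε = 0.85: T = (17.93/0.85σ)^(1/4) = 138.9 K.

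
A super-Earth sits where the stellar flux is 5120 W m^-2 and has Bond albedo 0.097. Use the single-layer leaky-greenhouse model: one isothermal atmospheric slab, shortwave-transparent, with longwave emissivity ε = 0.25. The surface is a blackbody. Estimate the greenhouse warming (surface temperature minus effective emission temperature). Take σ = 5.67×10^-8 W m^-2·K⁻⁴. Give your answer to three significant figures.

The planet radiates to space at T_e = [S(1−α)/(4σ)]^(1/4) = 377.9 K.
For a single slab of emissivity ε, T_s⁴ = 2T_e⁴/(2−ε); thus T_s = 377.9·(1.143)^(1/4) = 390.7 K.
The atmosphere warms the surface by 12.83 K.

12.8 K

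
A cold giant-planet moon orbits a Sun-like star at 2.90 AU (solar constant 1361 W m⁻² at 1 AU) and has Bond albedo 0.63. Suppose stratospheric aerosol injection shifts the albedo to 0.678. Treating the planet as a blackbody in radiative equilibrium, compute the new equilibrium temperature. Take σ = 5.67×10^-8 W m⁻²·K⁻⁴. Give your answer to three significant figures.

123 K

By the inverse-square law, S = 1361/2.90² = 161.8 W m⁻².
New equilibrium: T₂ = [(1−0.678)·161.8/(4σ)]^(1/4) = 123.1 K.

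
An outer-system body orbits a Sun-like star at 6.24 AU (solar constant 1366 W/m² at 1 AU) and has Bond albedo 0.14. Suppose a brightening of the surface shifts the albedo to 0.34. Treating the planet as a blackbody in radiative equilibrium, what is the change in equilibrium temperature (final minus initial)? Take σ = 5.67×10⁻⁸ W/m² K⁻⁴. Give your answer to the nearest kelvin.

Flux at the orbit: S = 1366/(6.24)² = 35.08 W/m².
Before: T₁ = [35.08·0.86/(4σ)]^(1/4) = 107.4 K.
Final:   T₂ = [S(1−0.34)/(4σ)]^(1/4) = 100.5 K.
ΔT = T₂ − T₁ = -6.877 K.

-7 kelvin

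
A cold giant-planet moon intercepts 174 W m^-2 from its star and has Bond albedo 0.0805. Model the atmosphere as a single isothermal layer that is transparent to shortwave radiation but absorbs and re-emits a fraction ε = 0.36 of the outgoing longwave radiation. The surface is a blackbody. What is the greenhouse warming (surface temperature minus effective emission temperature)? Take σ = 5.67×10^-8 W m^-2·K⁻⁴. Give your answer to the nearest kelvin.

The planet radiates to space at T_e = [S(1−α)/(4σ)]^(1/4) = 163.0 K.
Surface balance with a leaky layer gives σT_s⁴ = σT_e⁴·2/(2−ε), so T_s = T_e·[2/(2−0.36)]^(1/4) = 171.3 K.
T_s − T_e = 171.3 − 163.0 = 8.289 K.

8 K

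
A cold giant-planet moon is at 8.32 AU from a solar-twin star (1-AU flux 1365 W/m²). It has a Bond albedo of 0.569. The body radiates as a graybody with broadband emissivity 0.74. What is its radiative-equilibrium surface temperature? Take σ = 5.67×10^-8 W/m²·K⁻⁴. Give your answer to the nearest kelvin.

84 K

Irradiance scales as 1/d², so S = 1365 W/m² × (1/8.32)² = 19.72 W/m².
Absorbed flux (global mean): S(1−α)/4 = 19.72·0.431/4 = 2.125 W/m².
Equating to εσT⁴ with ε = 0.74: T = (2.125/0.74σ)^(1/4) = 84.36 K.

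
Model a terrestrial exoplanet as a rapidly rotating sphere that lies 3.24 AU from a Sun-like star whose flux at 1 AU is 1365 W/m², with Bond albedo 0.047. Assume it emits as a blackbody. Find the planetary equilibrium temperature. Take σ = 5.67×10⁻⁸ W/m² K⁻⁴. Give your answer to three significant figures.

153 kelvin

Flux at the orbit: S = 1365/(3.24)² = 130.0 W/m².
Averaging over the sphere, the absorbed flux is S(1−α)/4 = 30.98 W/m².
In equilibrium σT⁴ equals this, so T = 152.9 K.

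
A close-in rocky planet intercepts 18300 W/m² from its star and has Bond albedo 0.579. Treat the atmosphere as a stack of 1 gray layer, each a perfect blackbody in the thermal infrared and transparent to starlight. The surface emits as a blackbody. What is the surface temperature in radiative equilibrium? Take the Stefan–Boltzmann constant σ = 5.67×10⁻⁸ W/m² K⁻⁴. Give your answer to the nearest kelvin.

Top-of-atmosphere balance: σT_e⁴ = S(1−α)/4 = 1926 W/m² → T_e = 429.3 K.
For an N-layer opaque stack, T_s⁴ = (N+1)T_e⁴, hence T_s = (2)^(1/4)×429.3 K = 510.5 K.

511 K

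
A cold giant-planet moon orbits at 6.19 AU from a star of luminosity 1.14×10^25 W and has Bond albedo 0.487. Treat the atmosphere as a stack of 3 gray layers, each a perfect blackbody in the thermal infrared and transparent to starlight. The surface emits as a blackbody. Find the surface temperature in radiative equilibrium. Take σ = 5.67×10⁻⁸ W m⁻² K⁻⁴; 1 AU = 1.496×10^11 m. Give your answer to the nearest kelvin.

56 K

Orbital distance: d = 6.19 AU = 9.260×10^11 m.
Flux at the orbit: S = L/(4πd²) = 1.14×10^25/(4π·(9.26×10^11)²) = 1.058 W m⁻².
OLR = S(1−α)/4 = 0.1357 W m⁻²; the top layer radiates at T_e = 39.33 K.
Layer-by-layer balance gives σT_s⁴ = (N+1)σT_e⁴, so T_s = 4^¼·39.33 = 55.62 K.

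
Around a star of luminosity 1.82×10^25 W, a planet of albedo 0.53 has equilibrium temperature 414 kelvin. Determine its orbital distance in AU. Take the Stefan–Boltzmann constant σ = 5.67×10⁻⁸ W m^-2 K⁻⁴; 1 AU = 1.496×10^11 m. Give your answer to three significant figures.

0.0676 AU

The flux needed for this T is 4σT⁴/(1−0.53) = 14180 W m^-2.
Then d = [L/(4πS)]^(1/2) = 1.011×10^10 m, i.e. 0.06757 AU.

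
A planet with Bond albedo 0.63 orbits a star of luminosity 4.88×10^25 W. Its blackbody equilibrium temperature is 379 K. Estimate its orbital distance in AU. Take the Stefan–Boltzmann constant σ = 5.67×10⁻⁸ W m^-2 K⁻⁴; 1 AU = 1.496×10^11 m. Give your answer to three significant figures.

0.117 AU

The flux needed for this T is 4σT⁴/(1−0.63) = 12650 W m^-2.
Then d = [L/(4πS)]^(1/2) = 1.752×10^10 m, i.e. 0.1171 AU.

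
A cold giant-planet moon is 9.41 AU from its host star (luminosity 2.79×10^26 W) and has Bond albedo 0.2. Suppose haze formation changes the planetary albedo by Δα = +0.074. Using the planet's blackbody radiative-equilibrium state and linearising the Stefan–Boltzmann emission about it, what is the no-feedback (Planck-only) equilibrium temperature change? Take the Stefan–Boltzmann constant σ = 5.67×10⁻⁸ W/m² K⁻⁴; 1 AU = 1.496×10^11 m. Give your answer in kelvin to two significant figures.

-1.8 K

d = 9.41 × 1.496×10^11 m = 1.408×10^12 m.
Flux at the orbit: S = L/(4πd²) = 2.79×10^26/(4π·(1.41×10^12)²) = 11.20 W/m².
The baseline emission temperature is T_e = 79.29 K.
TOA radiative forcing: ΔF = −S·Δα/4 = −11.20·(+0.074)/4 = -0.2073 W/m².
Linearising σT⁴ gives d(σT⁴)/dT = 4σT_e³ = 0.1130 W/m² per K.
Hence the no-feedback warming is ΔF/(4σT_e³) = -1.83 K.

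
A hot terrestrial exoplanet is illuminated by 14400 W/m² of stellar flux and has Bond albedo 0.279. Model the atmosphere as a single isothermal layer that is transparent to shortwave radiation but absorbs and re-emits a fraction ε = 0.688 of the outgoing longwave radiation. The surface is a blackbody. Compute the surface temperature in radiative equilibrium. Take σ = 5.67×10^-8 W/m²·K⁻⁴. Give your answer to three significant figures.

514 kelvin

Effective emission temperature (TOA balance): σT_e⁴ = S(1−α)/4 = 2596 W/m² → T_e = 462.6 K.
Surface balance with a leaky layer gives σT_s⁴ = σT_e⁴·2/(2−ε), so T_s = T_e·[2/(2−0.688)]^(1/4) = 514.0 K.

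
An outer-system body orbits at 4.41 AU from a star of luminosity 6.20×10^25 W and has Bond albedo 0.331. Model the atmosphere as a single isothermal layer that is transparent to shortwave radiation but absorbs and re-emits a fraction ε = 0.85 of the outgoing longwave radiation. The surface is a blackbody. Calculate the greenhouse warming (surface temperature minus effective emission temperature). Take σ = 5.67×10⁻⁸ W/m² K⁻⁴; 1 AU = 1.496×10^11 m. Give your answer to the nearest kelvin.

11 K

Orbital distance: d = 4.41 AU = 6.597×10^11 m.
Spreading L over a sphere of radius d: S = 6.20×10^25/(4π·6.60×10^11²) = 11.34 W/m².
Effective emission temperature (TOA balance): σT_e⁴ = S(1−α)/4 = 1.896 W/m² → T_e = 76.04 K.
Surface balance with a leaky layer gives σT_s⁴ = σT_e⁴·2/(2−ε), so T_s = T_e·[2/(2−0.85)]^(1/4) = 87.33 K.
The atmosphere warms the surface by 11.28 K.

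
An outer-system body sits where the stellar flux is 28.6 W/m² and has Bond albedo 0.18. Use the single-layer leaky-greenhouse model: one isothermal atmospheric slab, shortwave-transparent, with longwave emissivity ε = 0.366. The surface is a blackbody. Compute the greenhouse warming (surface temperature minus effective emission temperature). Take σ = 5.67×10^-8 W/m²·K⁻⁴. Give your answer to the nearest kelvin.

Effective emission temperature (TOA balance): σT_e⁴ = S(1−α)/4 = 5.863 W/m² → T_e = 100.8 K.
Surface balance with a leaky layer gives σT_s⁴ = σT_e⁴·2/(2−ε), so T_s = T_e·[2/(2−0.366)]^(1/4) = 106.1 K.
T_s − T_e = 106.1 − 100.8 = 5.226 K.

5 kelvin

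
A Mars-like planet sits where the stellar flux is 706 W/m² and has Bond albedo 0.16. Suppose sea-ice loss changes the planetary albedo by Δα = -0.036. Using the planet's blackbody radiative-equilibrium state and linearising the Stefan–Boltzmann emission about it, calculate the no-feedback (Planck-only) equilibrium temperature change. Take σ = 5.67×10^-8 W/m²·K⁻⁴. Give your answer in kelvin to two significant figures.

Unperturbed T_e = [706.0·(1−0.16)/(4σ)]^¼ = 226.1 K.
TOA radiative forcing: ΔF = −S·Δα/4 = −706.0·(-0.036)/4 = 6.354 W/m².
The Planck feedback parameter is 4σT_e³ = 2.623 W/m²/K.
So ΔT₀ = 6.354/2.623 = 2.42 K.

2.4 kelvin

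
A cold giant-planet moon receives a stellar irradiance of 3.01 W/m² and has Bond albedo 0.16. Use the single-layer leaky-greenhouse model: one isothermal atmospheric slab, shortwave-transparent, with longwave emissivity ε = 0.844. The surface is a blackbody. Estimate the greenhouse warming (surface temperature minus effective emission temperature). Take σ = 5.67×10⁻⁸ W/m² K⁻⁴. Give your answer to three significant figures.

8.49 kelvin

The planet radiates to space at T_e = [S(1−α)/(4σ)]^(1/4) = 57.78 K.
Surface balance with a leaky layer gives σT_s⁴ = σT_e⁴·2/(2−ε), so T_s = T_e·[2/(2−0.844)]^(1/4) = 66.27 K.
T_s − T_e = 66.27 − 57.78 = 8.487 K.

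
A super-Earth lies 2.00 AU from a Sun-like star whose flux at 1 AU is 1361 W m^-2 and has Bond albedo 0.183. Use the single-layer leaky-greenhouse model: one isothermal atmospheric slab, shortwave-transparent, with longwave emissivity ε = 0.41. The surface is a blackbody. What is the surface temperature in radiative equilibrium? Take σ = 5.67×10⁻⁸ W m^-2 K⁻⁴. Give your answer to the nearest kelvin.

By the inverse-square law, S = 1361/2.00² = 340.2 W m^-2.
Effective emission temperature (TOA balance): σT_e⁴ = S(1−α)/4 = 69.50 W m^-2 → T_e = 187.1 K.
Surface balance with a leaky layer gives σT_s⁴ = σT_e⁴·2/(2−ε), so T_s = T_e·[2/(2−0.41)]^(1/4) = 198.2 K.

198 kelvin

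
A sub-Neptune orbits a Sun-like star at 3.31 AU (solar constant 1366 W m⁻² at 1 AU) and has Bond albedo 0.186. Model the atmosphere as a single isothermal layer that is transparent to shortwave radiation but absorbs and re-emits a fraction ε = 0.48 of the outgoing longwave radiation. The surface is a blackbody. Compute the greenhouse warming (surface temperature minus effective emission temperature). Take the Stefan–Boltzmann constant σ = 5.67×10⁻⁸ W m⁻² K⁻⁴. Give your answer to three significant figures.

Flux at the orbit: S = 1366/(3.31)² = 124.7 W m⁻².
At the top of the atmosphere, σT_e⁴ = S(1−α)/4 = 25.37 W m⁻², giving T_e = 145.4 K.
For a single slab of emissivity ε, T_s⁴ = 2T_e⁴/(2−ε); thus T_s = 145.4·(1.316)^(1/4) = 155.8 K.
T_s − T_e = 155.8 − 145.4 = 10.33 K.

10.3 kelvin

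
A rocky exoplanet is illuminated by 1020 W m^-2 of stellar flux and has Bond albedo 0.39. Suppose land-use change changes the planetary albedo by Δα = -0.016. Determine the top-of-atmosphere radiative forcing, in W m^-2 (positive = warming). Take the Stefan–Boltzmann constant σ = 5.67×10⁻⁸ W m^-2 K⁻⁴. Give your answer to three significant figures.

The change in absorbed flux is Δ[S(1−α)/4] = −SΔα/4 = 4.080 W m^-2.

4.08 W m^-2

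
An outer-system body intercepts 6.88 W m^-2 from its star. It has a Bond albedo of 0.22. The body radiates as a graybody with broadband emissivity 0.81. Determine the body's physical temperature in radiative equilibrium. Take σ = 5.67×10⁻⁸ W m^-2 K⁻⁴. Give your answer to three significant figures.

Absorbed flux (global mean): S(1−α)/4 = 6.880·0.78/4 = 1.342 W m^-2.
Radiative balance εσT⁴ = 1.342 gives T = [1.342/(0.81·σ)]^(1/4) = 73.52 K.

73.5 K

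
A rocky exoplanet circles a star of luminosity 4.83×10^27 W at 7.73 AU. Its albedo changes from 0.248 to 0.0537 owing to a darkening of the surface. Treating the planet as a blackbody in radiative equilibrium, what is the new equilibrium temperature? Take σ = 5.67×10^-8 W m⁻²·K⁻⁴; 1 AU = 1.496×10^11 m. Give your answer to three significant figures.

186 kelvin

Orbital distance: d = 7.73 AU = 1.156×10^12 m.
Flux at the orbit: S = L/(4πd²) = 4.83×10^27/(4π·(1.16×10^12)²) = 287.4 W m⁻².
With the new albedo, S(1−α₂)/4 = 68.00 W m⁻², so T₂ = 186.1 K.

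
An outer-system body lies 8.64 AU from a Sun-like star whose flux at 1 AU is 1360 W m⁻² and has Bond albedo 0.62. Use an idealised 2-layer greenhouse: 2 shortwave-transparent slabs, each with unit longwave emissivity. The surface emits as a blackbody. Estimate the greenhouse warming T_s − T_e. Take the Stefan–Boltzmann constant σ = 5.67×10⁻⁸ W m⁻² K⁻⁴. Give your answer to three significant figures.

By the inverse-square law, S = 1360/8.64² = 18.22 W m⁻².
The effective emission temperature is T_e = [S(1−α)/(4σ)]^¼ = 74.33 K.
T_s = (N+1)^(1/4)·T_e = 97.82 K.
So the greenhouse effect raises the surface by 97.82 − 74.33 = 23.49 K.

23.5 kelvin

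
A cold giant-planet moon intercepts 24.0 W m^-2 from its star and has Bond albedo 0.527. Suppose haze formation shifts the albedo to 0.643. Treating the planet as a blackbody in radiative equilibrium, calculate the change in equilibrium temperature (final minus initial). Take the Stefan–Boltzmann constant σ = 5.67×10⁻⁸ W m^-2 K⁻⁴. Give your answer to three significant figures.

Before: T₁ = [24.00·0.473/(4σ)]^(1/4) = 84.11 K.
After:  T₂ = [24.00·0.357/(4σ)]^(1/4) = 78.40 K.
ΔT = T₂ − T₁ = -5.713 K.

-5.71 K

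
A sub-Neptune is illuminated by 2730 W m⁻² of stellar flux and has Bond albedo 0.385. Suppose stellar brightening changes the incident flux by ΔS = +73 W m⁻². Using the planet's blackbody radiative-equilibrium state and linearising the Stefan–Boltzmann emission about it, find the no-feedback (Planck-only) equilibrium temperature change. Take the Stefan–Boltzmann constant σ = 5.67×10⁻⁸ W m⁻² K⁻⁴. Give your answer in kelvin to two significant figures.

The baseline emission temperature is T_e = 293.3 K.
TOA radiative forcing: ΔF = (1−α)ΔS/4 = 0.615·(+73)/4 = 11.22 W m⁻².
Linearising σT⁴ gives d(σT⁴)/dT = 4σT_e³ = 5.724 W m⁻² per K.
Hence the no-feedback warming is ΔF/(4σT_e³) = 1.96 K.

2.0 kelvin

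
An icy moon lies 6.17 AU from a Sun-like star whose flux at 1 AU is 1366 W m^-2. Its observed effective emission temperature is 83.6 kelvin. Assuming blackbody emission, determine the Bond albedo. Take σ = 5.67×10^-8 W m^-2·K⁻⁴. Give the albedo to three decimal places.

Irradiance scales as 1/d², so S = 1366 W m^-2 × (1/6.17)² = 35.88 W m^-2.
Energy balance: S(1−α)/4 = σT⁴, so 1−α = 4σT⁴/S.
σT⁴ = 2.770 W m^-2, so 4σT⁴ = 11.08 W m^-2.
Hence α = 1 − 11.08/35.88 = 0.6913.

0.691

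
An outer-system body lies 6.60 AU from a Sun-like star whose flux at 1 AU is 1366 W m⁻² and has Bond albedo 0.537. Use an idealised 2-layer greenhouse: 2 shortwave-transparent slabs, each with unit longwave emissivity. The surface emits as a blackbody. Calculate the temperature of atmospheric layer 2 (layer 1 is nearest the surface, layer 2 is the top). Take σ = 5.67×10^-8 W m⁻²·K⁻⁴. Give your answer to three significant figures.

89.4 K

Flux at the orbit: S = 1366/(6.60)² = 31.36 W m⁻².
Top-of-atmosphere balance: σT_e⁴ = S(1−α)/4 = 3.630 W m⁻² → T_e = 89.45 K.
The net upward flux σT_e⁴ is constant between every pair of levels, so T_k⁴ = (N+1−k)T_e⁴.
With k = 2: T_2 = (2+1−2)^¼·89.45 K = 89.45 K.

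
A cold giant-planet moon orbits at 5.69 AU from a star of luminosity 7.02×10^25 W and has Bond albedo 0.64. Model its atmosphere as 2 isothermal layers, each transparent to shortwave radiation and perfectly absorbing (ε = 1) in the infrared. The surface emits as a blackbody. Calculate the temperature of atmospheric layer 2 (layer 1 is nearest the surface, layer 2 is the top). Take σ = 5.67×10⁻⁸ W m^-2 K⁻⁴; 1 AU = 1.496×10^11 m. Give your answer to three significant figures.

59.1 K

Orbital distance: d = 5.69 AU = 8.512×10^11 m.
Flux at the orbit: S = L/(4πd²) = 7.02×10^25/(4π·(8.51×10^11)²) = 7.710 W m^-2.
OLR = S(1−α)/4 = 0.6939 W m^-2; the top layer radiates at T_e = 59.15 K.
In the N-layer model, layer k (counted from the surface) has T_k = (N+1−k)^(1/4)·T_e.
With k = 2: T_2 = (2+1−2)^¼·59.15 K = 59.15 K.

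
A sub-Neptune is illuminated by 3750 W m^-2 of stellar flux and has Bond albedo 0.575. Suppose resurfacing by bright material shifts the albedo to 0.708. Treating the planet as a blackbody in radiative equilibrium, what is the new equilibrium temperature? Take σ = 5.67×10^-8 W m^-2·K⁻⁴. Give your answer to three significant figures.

T₂ = [S(1−α₂)/(4σ)]^(1/4) = [3750·0.292/(4σ)]^(1/4) = 263.6 K.

264 K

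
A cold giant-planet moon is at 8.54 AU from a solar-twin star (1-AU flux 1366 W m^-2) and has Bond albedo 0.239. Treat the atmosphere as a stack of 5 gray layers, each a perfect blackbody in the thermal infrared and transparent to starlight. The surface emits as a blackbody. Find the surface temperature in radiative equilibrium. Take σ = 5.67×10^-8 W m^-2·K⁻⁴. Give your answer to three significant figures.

139 K

Flux at the orbit: S = 1366/(8.54)² = 18.73 W m^-2.
OLR = S(1−α)/4 = 3.563 W m^-2; the top layer radiates at T_e = 89.04 K.
For an N-layer opaque stack, T_s⁴ = (N+1)T_e⁴, hence T_s = (6)^(1/4)×89.04 K = 139.3 K.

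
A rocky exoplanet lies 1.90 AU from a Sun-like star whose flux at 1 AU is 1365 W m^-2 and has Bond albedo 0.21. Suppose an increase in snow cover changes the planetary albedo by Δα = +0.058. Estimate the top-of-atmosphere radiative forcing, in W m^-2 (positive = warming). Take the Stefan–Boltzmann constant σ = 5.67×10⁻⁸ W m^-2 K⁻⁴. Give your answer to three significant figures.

-5.48 W m^-2

By the inverse-square law, S = 1365/1.90² = 378.1 W m^-2.
TOA radiative forcing: ΔF = −S·Δα/4 = −378.1·(+0.058)/4 = -5.483 W m^-2.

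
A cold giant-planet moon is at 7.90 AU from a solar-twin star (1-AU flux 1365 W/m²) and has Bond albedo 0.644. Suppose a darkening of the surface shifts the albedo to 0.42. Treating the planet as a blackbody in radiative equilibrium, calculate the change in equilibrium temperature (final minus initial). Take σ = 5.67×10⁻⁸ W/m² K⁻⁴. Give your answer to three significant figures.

Flux at the orbit: S = 1365/(7.90)² = 21.87 W/m².
With α = 0.644, T₁ = 76.55 K.
After:  T₂ = [21.87·0.58/(4σ)]^(1/4) = 86.48 K.
Change: 86.48 − 76.55 = 9.934 K.

9.93 kelvin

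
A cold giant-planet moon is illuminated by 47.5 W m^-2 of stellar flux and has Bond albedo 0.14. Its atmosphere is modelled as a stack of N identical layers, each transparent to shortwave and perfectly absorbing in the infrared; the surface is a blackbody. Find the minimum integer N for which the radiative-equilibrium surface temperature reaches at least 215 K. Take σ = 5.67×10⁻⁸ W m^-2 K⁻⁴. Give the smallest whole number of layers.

11

OLR = S(1−α)/4 = 10.21 W m^-2; the top layer radiates at T_e = 115.8 K.
Since T_s⁴ = (N+1)T_e⁴, we need N ≥ (T_s/T_e)⁴ − 1 = 10.863.
The minimum whole number is N = 11.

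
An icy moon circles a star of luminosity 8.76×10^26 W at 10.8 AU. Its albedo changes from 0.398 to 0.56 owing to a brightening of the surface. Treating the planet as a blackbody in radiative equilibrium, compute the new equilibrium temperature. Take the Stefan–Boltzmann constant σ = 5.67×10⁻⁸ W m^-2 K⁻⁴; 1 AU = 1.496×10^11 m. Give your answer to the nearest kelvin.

d = 10.8 × 1.496×10^11 m = 1.616×10^12 m.
Spreading L over a sphere of radius d: S = 8.76×10^26/(4π·1.62×10^12²) = 26.70 W m^-2.
T₂ = [S(1−α₂)/(4σ)]^(1/4) = [26.70·0.44/(4σ)]^(1/4) = 84.84 K.

85 K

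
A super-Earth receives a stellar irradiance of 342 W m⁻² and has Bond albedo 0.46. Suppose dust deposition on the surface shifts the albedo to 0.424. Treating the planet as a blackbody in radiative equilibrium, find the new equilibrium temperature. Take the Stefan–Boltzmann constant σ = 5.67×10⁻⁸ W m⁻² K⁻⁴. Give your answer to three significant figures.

With the new albedo, S(1−α₂)/4 = 49.25 W m⁻², so T₂ = 171.7 K.

172 K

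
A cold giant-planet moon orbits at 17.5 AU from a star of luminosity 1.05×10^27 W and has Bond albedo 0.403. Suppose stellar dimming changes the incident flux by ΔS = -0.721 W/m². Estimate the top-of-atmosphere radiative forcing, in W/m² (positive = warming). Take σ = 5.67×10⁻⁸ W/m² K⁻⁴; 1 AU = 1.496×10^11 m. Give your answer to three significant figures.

-0.108 W/m²

d = 17.5 × 1.496×10^11 m = 2.618×10^12 m.
Spreading L over a sphere of radius d: S = 1.05×10^27/(4π·2.62×10^12²) = 12.19 W/m².
Only a fraction (1−α) is absorbed and it's spread over 4πR², so ΔF = (1−α)ΔS/4 = -0.1076 W/m².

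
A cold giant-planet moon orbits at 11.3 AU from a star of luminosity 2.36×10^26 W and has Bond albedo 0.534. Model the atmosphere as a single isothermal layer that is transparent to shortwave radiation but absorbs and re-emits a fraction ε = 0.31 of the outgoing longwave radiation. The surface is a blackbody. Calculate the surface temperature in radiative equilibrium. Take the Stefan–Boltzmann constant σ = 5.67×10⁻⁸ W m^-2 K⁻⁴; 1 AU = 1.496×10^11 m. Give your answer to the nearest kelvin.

d = 11.3 × 1.496×10^11 m = 1.690×10^12 m.
Flux at the orbit: S = L/(4πd²) = 2.36×10^26/(4π·(1.69×10^12)²) = 6.572 W m^-2.
The planet radiates to space at T_e = [S(1−α)/(4σ)]^(1/4) = 60.62 K.
The surface balance (absorbed SW + ε·downward IR = σT_s⁴) with T_a⁴ = T_s⁴/2 reduces to T_s = T_e·[2/(2−ε)]^¼ = 63.23 K.

63 K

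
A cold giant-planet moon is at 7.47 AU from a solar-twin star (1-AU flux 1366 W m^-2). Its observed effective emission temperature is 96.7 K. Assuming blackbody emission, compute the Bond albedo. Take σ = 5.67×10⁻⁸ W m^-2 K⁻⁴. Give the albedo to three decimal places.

0.190

Flux at the orbit: S = 1366/(7.47)² = 24.48 W m^-2.
Rearranging the radiative balance, α = 1 − 4σT⁴/S.
4σT⁴ = 4·5.67×10⁻⁸·(96.7)⁴ = 19.83 W m^-2.
1−α = 19.83/24.48 = 0.8101, so α = 0.1899.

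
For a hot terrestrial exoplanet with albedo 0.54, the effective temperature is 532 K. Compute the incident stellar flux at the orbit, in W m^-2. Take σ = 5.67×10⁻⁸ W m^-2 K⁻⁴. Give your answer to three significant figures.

Invert the energy balance for S: S = 4σT⁴/(1−α).
σT⁴ = 5.67×10⁻⁸·(532)⁴ = 4542 W m^-2.
S = 4·4542/0.46 = 39490 W m^-2.

39500 W m^-2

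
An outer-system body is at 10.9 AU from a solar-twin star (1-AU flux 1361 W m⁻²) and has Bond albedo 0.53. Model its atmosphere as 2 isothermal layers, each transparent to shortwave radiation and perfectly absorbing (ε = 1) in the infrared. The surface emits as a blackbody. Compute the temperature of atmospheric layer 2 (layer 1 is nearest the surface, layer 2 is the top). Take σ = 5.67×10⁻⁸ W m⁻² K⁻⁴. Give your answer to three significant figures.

By the inverse-square law, S = 1361/10.9² = 11.46 W m⁻².
OLR = S(1−α)/4 = 1.346 W m⁻²; the top layer radiates at T_e = 69.80 K.
In the N-layer model, layer k (counted from the surface) has T_k = (N+1−k)^(1/4)·T_e.
T_2 = (1)^(1/4)·69.80 = 69.80 K.

69.8 K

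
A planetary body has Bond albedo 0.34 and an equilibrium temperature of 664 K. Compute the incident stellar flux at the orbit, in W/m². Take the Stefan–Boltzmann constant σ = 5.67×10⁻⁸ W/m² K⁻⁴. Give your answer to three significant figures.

66800 W/m²

Invert the energy balance for S: S = 4σT⁴/(1−α).
σT⁴ = 5.67×10⁻⁸·(664)⁴ = 11020 W/m².
S = 4·11020/0.66 = 66800 W/m².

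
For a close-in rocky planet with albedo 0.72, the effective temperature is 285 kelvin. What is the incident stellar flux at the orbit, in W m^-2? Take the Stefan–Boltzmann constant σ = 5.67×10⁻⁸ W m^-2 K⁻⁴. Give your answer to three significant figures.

5340 W m^-2

From S(1−α)/4 = σT⁴: S = 4σT⁴/(1−α).
σT⁴ = 5.67×10⁻⁸·(285)⁴ = 374.1 W m^-2.
S = 4·374.1/0.28 = 5344 W m^-2.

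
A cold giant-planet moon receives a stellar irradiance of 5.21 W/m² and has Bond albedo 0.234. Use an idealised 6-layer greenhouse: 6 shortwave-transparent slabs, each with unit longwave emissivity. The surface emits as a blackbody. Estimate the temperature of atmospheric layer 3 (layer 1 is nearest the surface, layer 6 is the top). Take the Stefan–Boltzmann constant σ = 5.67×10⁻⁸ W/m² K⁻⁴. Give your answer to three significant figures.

The effective emission temperature is T_e = [S(1−α)/(4σ)]^¼ = 64.77 K.
Each opaque layer satisfies 2T_j⁴ = T_{j−1}⁴ + T_{j+1}⁴, giving T_k⁴ = (N+1−k)T_e⁴.
T_3 = (4)^(1/4)·64.77 = 91.59 K.

91.6 K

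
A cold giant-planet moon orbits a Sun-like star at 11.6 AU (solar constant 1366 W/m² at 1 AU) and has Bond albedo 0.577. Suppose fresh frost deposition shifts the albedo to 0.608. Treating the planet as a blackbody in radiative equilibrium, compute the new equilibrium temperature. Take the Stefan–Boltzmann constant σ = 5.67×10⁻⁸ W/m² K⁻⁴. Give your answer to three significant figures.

By the inverse-square law, S = 1366/11.6² = 10.15 W/m².
With the new albedo, S(1−α₂)/4 = 0.9949 W/m², so T₂ = 64.72 K.

64.7 K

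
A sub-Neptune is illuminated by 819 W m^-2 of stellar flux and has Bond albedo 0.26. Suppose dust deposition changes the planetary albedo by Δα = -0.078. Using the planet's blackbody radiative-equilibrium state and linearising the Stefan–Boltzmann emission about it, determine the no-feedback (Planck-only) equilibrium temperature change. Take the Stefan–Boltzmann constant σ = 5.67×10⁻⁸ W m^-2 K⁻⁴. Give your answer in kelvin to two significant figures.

6.0 K

Unperturbed T_e = [819.0·(1−0.26)/(4σ)]^¼ = 227.4 K.
The change in absorbed flux is Δ[S(1−α)/4] = −SΔα/4 = 15.97 W m^-2.
Planck response: λ_P = 4σT_e³ = 4·5.67×10⁻⁸·(227.4)³ = 2.666 W m^-2/K.
So ΔT₀ = 15.97/2.666 = 5.99 K.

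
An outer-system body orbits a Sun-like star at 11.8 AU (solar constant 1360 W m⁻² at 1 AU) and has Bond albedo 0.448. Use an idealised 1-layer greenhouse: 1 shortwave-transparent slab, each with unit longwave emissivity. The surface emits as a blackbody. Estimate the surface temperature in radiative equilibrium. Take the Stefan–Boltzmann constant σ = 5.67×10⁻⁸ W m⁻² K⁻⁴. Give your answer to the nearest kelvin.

Irradiance scales as 1/d², so S = 1360 W m⁻² × (1/11.8)² = 9.767 W m⁻².
OLR = S(1−α)/4 = 1.348 W m⁻²; the top layer radiates at T_e = 69.83 K.
For an N-layer opaque stack, T_s⁴ = (N+1)T_e⁴, hence T_s = (2)^(1/4)×69.83 K = 83.04 K.

83 K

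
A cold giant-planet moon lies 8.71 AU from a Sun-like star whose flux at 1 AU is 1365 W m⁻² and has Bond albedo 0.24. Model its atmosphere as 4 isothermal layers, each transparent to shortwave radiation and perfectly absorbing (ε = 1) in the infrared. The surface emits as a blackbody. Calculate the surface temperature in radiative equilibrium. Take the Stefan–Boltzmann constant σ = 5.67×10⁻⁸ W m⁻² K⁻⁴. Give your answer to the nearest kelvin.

132 kelvin

Flux at the orbit: S = 1365/(8.71)² = 17.99 W m⁻².
Top-of-atmosphere balance: σT_e⁴ = S(1−α)/4 = 3.419 W m⁻² → T_e = 88.12 K.
With N = 4 opaque layers, T_s = (N+1)^(1/4)·T_e = 5^(1/4)·88.12 = 131.8 K.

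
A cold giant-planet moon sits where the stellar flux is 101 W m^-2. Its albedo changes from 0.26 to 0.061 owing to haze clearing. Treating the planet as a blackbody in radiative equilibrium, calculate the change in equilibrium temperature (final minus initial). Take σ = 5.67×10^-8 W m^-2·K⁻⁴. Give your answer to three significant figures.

Initial: T₁ = [S(1−0.26)/(4σ)]^(1/4) = 134.7 K.
Final:   T₂ = [S(1−0.061)/(4σ)]^(1/4) = 143.0 K.
ΔT = T₂ − T₁ = 8.266 K.

8.27 K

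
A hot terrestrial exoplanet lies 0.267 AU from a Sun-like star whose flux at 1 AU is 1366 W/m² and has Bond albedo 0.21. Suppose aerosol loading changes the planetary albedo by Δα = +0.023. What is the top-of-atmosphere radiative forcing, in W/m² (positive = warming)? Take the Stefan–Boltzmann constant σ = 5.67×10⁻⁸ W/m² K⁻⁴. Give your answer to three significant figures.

Flux at the orbit: S = 1366/(0.267)² = 19160 W/m².
TOA radiative forcing: ΔF = −S·Δα/4 = −19160·(+0.023)/4 = -110.2 W/m².

-110 W/m²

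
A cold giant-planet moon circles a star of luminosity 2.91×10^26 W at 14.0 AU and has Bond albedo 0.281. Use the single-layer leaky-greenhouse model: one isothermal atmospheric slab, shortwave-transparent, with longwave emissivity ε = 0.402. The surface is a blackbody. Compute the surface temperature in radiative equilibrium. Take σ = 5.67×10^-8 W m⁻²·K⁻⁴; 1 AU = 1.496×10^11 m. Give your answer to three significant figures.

67.7 kelvin

d = 14.0 × 1.496×10^11 m = 2.094×10^12 m.
Flux at the orbit: S = L/(4πd²) = 2.91×10^26/(4π·(2.09×10^12)²) = 5.279 W m⁻².
Effective emission temperature (TOA balance): σT_e⁴ = S(1−α)/4 = 0.9489 W m⁻² → T_e = 63.96 K.
For a single slab of emissivity ε, T_s⁴ = 2T_e⁴/(2−ε); thus T_s = 63.96·(1.252)^(1/4) = 67.65 K.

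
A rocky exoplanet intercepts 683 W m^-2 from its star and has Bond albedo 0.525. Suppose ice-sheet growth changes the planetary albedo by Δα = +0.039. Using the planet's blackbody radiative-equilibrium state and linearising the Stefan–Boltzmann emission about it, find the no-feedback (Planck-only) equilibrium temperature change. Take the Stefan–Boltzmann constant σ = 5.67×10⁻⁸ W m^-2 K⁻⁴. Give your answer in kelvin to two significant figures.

-4.0 K

The baseline emission temperature is T_e = 194.5 K.
TOA radiative forcing: ΔF = −S·Δα/4 = −683.0·(+0.039)/4 = -6.659 W m^-2.
Linearising σT⁴ gives d(σT⁴)/dT = 4σT_e³ = 1.668 W m^-2 per K.
Hence the no-feedback warming is ΔF/(4σT_e³) = -3.99 K.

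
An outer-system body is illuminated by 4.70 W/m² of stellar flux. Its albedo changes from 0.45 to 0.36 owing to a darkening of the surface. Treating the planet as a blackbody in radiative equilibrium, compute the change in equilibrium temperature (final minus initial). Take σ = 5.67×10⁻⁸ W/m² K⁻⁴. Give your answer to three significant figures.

With α = 0.45, T₁ = 58.10 K.
With α = 0.36, T₂ = 60.35 K.
ΔT = T₂ − T₁ = 2.244 K.

2.24 K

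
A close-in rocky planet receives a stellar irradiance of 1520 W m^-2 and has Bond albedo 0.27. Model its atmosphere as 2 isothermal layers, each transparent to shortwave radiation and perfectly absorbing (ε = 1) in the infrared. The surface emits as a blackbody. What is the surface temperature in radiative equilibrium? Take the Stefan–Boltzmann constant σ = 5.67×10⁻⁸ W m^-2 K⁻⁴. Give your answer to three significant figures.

OLR = S(1−α)/4 = 277.4 W m^-2; the top layer radiates at T_e = 264.5 K.
For an N-layer opaque stack, T_s⁴ = (N+1)T_e⁴, hence T_s = (3)^(1/4)×264.5 K = 348.1 K.

348 K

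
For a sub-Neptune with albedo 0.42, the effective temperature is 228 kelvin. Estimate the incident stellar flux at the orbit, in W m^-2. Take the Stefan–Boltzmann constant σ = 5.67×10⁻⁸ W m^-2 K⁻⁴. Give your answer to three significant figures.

Invert the energy balance for S: S = 4σT⁴/(1−α).
The emitted flux is σT⁴ = 153.2 W m^-2.
So S = 4×153.2/(1−0.42) = 1057 W m^-2.

1060 W m^-2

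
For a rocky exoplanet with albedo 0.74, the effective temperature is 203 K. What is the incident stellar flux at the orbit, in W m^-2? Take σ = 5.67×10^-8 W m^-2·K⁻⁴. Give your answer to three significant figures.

Invert the energy balance for S: S = 4σT⁴/(1−α).
σT⁴ = 5.67×10⁻⁸·(203)⁴ = 96.29 W m^-2.
So S = 4×96.29/(1−0.74) = 1481 W m^-2.

1480 W m^-2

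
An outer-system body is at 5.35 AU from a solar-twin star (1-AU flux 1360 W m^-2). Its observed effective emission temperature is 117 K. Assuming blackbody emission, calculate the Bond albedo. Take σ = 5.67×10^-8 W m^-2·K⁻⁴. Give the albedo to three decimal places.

By the inverse-square law, S = 1360/5.35² = 47.52 W m^-2.
From σT⁴ = S(1−α)/4 we invert for α: 1−α = 4σT⁴/S.
σT⁴ = 10.62 W m^-2, so 4σT⁴ = 42.50 W m^-2.
1−α = 42.50/47.52 = 0.8944, so α = 0.1056.

0.106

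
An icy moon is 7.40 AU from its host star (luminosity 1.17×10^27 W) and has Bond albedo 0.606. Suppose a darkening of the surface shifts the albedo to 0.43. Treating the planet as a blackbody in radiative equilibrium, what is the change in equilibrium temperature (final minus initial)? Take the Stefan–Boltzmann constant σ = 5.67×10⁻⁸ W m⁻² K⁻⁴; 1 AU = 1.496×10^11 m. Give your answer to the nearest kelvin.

Orbital distance: d = 7.40 AU = 1.107×10^12 m.
Flux at the orbit: S = L/(4πd²) = 1.17×10^27/(4π·(1.11×10^12)²) = 75.97 W m⁻².
Initial: T₁ = [S(1−0.606)/(4σ)]^(1/4) = 107.2 K.
Final:   T₂ = [S(1−0.43)/(4σ)]^(1/4) = 117.5 K.
ΔT = T₂ − T₁ = 10.37 K.

10 K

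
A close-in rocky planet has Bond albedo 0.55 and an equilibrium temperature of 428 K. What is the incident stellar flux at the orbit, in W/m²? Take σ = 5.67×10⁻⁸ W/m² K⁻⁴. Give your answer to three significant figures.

16900 W/m²

From S(1−α)/4 = σT⁴: S = 4σT⁴/(1−α).
σT⁴ = 5.67×10⁻⁸·(428)⁴ = 1903 W/m².
So S = 4×1903/(1−0.55) = 16910 W/m².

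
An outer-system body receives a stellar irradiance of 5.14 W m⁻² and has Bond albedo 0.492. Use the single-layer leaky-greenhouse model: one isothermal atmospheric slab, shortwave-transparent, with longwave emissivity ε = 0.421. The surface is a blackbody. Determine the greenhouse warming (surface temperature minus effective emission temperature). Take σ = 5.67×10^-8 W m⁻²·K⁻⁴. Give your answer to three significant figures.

The planet radiates to space at T_e = [S(1−α)/(4σ)]^(1/4) = 58.25 K.
The surface balance (absorbed SW + ε·downward IR = σT_s⁴) with T_a⁴ = T_s⁴/2 reduces to T_s = T_e·[2/(2−ε)]^¼ = 61.80 K.
T_s − T_e = 61.80 − 58.25 = 3.546 K.

3.55 K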